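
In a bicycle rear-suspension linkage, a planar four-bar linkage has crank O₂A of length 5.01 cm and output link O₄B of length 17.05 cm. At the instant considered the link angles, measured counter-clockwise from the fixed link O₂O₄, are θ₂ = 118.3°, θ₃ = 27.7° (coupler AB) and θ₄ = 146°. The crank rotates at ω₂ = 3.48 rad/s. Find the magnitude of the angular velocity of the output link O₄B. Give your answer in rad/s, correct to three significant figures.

ω₂ = 3.48 rad/s
Differentiating the loop-closure r₂e^{iθ₂}+r₃e^{iθ₃}=r₁+r₄e^{iθ₄} gives r₂ω₂e^{iθ₂}+r₃ω₃e^{iθ₃}=r₄ω₄e^{iθ₄}.
Eliminating the other unknown: ω₄ = r₂ω₂ sin(θ₂−θ₃) / [r₄ sin(θ₄−θ₃)].
Numerator sine = +0.99995; denominator sine = +0.88048.
Result = 0.0501·3.48·(+0.99995) / (0.1705·(+0.88048)) = +1.1613 rad/s; magnitude 1.1613 rad/s.

1.16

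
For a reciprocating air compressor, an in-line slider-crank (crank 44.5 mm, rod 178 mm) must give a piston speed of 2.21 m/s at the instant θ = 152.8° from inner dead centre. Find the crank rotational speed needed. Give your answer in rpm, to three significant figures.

1340

For an in-line slider-crank, |v_piston| = rω|sinθ|·[1 + r cosθ/√(L² − r² sin²θ)].
With r = 0.0445 m, L = 0.178 m, θ = 152.8°: the bracketed kinematic factor |dx/dθ| = 0.015788 m.
ω = v/|dx/dθ| = 2.21/0.015788 = 139.98 rad/s.
N = 60ω/(2π) = 1336.7 rpm.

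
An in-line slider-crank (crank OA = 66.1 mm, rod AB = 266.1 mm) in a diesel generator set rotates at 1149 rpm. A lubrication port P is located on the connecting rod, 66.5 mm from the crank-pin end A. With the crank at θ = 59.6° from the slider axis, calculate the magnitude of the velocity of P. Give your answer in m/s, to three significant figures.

ω = 120.3 rad/s.  Crank-pin speed |V_A| = rω = 7.9534 m/s, perpendicular to OA.
Rod angle: sinφ = −(r/L) sinθ ⇒ φ = -12.372°; ω_rod = −rω cosθ/√(L²−r²sin²θ) = -15.484 rad/s.
V_P = V_A + ω_rod × AP, with AP = 0.0665 m along the rod.
Components: V_Px = −rω sinθ − a·ω_rod·sinφ = -7.0805 m/s;  V_Py = rω cosθ + a·ω_rod·cosφ = +3.0189 m/s.
|V_P| = √(V_Px² + V_Py²) = 7.6972 m/s.

7.70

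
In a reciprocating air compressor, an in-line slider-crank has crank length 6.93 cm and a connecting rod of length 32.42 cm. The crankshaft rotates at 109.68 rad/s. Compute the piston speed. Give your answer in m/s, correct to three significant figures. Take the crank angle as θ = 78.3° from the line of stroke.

ω = 109.7 rad/s
For an in-line slider-crank, x = r cosθ + √(L² − r² sin²θ), so v = −rω sinθ·[1 + r cosθ/√(L² − r² sin²θ)].
With r = 0.0693 m, L = 0.3242 m, θ = 78.3°: √(L² − r² sin²θ) = 0.31702 m.
v = −0.0693·109.7·0.97922·[1 + 0.0693·0.20279/0.31702] = -7.7728 m/s.
|v| = 7.7728 m/s.

7.77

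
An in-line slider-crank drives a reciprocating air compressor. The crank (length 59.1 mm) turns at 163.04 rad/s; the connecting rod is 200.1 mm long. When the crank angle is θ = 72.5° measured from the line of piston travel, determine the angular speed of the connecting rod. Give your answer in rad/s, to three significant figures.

ω = 163 rad/s
The rod makes angle φ with the slider axis where L sinφ = r sinθ; differentiating, L cosφ·φ̇ = r ω cosθ.
L cosφ = √(L² − r² sin²θ) = 0.192 m.
|ω_rod| = r ω |cosθ| / √(L² − r² sin²θ) = 0.0591·163·0.30071/0.192 = 15.091 rad/s.

15.1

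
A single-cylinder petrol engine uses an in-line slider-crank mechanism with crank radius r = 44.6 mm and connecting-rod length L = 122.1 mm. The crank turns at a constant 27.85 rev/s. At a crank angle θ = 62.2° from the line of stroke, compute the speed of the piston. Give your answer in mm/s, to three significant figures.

8150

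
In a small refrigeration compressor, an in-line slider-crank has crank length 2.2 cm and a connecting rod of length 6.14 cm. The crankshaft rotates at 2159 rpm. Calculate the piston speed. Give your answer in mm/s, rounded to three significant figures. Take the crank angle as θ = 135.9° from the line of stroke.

2540

ω = 2π·2159/60 = 226.1 rad/s
For an in-line slider-crank, x = r cosθ + √(L² − r² sin²θ), so v = −rω sinθ·[1 + r cosθ/√(L² − r² sin²θ)].
With r = 0.022 m, L = 0.0614 m, θ = 135.9°: √(L² − r² sin²θ) = 0.059461 m.
v = −0.022·226.1·0.69591·[1 + 0.022·-0.71813/0.059461] = -2.5417 m/s.
|v| = 2.5417 m/s = 2541.7 mm/s.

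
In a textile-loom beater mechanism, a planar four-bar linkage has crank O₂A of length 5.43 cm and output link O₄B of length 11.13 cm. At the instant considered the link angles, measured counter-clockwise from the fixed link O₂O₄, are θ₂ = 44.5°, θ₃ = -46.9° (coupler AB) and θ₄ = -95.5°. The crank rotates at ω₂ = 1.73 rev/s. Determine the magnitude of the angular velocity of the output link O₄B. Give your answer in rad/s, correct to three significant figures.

ω₂ = 10.87 rad/s (from 1.73 rev/s).
Differentiating the loop-closure r₂e^{iθ₂}+r₃e^{iθ₃}=r₁+r₄e^{iθ₄} gives r₂ω₂e^{iθ₂}+r₃ω₃e^{iθ₃}=r₄ω₄e^{iθ₄}.
Eliminating the other unknown: ω₄ = r₂ω₂ sin(θ₂−θ₃) / [r₄ sin(θ₄−θ₃)].
Numerator sine = +0.99970; denominator sine = -0.75011.
Result = 0.0543·10.87·(+0.99970) / (0.1113·(-0.75011)) = -7.0677 rad/s; magnitude 7.0677 rad/s.

7.07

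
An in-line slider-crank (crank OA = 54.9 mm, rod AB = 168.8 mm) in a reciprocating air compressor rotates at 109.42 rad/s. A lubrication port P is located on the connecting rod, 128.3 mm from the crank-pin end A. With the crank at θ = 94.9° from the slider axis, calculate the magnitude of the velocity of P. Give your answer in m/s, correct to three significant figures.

5.85

ω = 109.4 rad/s.  Crank-pin speed |V_A| = rω = 6.0072 m/s, perpendicular to OA.
Rod angle: sinφ = −(r/L) sinθ ⇒ φ = -18.908°; ω_rod = −rω cosθ/√(L²−r²sin²θ) = +3.2131 rad/s.
V_P = V_A + ω_rod × AP, with AP = 0.1283 m along the rod.
Components: V_Px = −rω sinθ − a·ω_rod·sinφ = -5.8516 m/s;  V_Py = rω cosθ + a·ω_rod·cosφ = -0.12311 m/s.
|V_P| = √(V_Px² + V_Py²) = 5.8529 m/s.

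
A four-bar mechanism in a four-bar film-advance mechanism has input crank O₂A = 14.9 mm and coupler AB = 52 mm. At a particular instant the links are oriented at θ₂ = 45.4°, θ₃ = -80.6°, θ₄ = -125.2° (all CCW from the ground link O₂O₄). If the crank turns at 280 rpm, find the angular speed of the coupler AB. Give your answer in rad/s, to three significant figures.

ω₂ = 29.32 rad/s (from 280 rpm).
Differentiating the loop-closure r₂e^{iθ₂}+r₃e^{iθ₃}=r₁+r₄e^{iθ₄} gives r₂ω₂e^{iθ₂}+r₃ω₃e^{iθ₃}=r₄ω₄e^{iθ₄}.
Eliminating the other unknown: ω₃ = r₂ω₂ sin(θ₄−θ₂) / [r₃ sin(θ₃−θ₄)].
Numerator sine = -0.16333; denominator sine = +0.70215.
Result = 0.0149·29.32·(-0.16333) / (0.052·(+0.70215)) = -1.9543 rad/s; magnitude 1.9543 rad/s.

1.95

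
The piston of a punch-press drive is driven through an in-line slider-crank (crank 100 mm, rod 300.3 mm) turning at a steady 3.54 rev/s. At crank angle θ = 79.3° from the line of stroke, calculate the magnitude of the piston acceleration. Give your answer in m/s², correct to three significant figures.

6.97

ω = 2π·3.54 = 22.24 rad/s
x(θ) = r cosθ + √(L² − r² sin²θ); with ω constant, a = ω²·d²x/dθ².
d²x/dθ² = −r cosθ − r²(cos2θ)/√u − r⁴ sin²2θ/(4u^{3/2}),  u = L² − r² sin²θ = 0.0805248 m².
Substituting r = 0.1 m, L = 0.3003 m, θ = 79.3°: d²x/dθ² = +0.014098 m.
a = ω²·d²x/dθ² = (22.24)²·(+0.014098) = +6.9747 m/s²;  |a| = 6.9747 m/s².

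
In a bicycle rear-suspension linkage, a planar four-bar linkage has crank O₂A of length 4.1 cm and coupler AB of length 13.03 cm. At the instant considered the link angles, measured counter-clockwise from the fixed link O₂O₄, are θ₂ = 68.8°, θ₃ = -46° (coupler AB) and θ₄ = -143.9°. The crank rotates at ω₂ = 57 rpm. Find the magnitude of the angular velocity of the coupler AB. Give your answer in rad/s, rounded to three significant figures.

1.02

ω₂ = 5.969 rad/s (from 57 rpm).
Differentiating the loop-closure r₂e^{iθ₂}+r₃e^{iθ₃}=r₁+r₄e^{iθ₄} gives r₂ω₂e^{iθ₂}+r₃ω₃e^{iθ₃}=r₄ω₄e^{iθ₄}.
Eliminating the other unknown: ω₃ = r₂ω₂ sin(θ₄−θ₂) / [r₃ sin(θ₃−θ₄)].
Numerator sine = +0.54024; denominator sine = +0.99051.
Result = 0.041·5.969·(+0.54024) / (0.1303·(+0.99051)) = +1.0244 rad/s; magnitude 1.0244 rad/s.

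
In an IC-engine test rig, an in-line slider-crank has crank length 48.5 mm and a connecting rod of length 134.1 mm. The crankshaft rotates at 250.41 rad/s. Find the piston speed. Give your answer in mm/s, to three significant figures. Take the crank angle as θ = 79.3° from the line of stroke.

ω = 250.4 rad/s
For an in-line slider-crank, x = r cosθ + √(L² − r² sin²θ), so v = −rω sinθ·[1 + r cosθ/√(L² − r² sin²θ)].
With r = 0.0485 m, L = 0.1341 m, θ = 79.3°: √(L² − r² sin²θ) = 0.12535 m.
v = −0.0485·250.4·0.98261·[1 + 0.0485·0.18567/0.12535] = -12.791 m/s.
|v| = 12.791 m/s = 12791 mm/s.

12800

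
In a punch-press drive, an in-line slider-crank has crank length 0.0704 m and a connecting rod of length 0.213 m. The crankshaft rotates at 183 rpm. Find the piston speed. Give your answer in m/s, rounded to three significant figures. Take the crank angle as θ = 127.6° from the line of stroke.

ω = 2π·183/60 = 19.16 rad/s
For an in-line slider-crank, x = r cosθ + √(L² − r² sin²θ), so v = −rω sinθ·[1 + r cosθ/√(L² − r² sin²θ)].
With r = 0.0704 m, L = 0.213 m, θ = 127.6°: √(L² − r² sin²θ) = 0.20557 m.
v = −0.0704·19.16·0.79229·[1 + 0.0704·-0.61015/0.20557] = -0.84555 m/s.
|v| = 0.84555 m/s.

0.846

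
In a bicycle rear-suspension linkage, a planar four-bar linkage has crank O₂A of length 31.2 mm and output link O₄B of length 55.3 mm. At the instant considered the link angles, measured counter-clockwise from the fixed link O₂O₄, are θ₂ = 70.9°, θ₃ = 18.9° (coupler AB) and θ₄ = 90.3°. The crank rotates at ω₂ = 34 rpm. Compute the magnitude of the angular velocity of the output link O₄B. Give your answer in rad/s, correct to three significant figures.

1.67

ω₂ = 3.56 rad/s (from 34 rpm).
Differentiating the loop-closure r₂e^{iθ₂}+r₃e^{iθ₃}=r₁+r₄e^{iθ₄} gives r₂ω₂e^{iθ₂}+r₃ω₃e^{iθ₃}=r₄ω₄e^{iθ₄}.
Eliminating the other unknown: ω₄ = r₂ω₂ sin(θ₂−θ₃) / [r₄ sin(θ₄−θ₃)].
Numerator sine = +0.78801; denominator sine = +0.94777.
Result = 0.0312·3.56·(+0.78801) / (0.0553·(+0.94777)) = +1.6702 rad/s; magnitude 1.6702 rad/s.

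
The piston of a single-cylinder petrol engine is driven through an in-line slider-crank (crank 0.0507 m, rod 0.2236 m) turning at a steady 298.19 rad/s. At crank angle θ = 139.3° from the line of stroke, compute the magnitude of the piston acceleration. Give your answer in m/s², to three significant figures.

3250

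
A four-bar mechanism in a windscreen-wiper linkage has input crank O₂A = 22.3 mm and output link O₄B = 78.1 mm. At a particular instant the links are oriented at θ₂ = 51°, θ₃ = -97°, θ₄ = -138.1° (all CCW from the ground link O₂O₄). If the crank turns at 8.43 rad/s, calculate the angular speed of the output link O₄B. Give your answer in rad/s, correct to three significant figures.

1.94

ω₂ = 8.43 rad/s
Differentiating the loop-closure r₂e^{iθ₂}+r₃e^{iθ₃}=r₁+r₄e^{iθ₄} gives r₂ω₂e^{iθ₂}+r₃ω₃e^{iθ₃}=r₄ω₄e^{iθ₄}.
Eliminating the other unknown: ω₄ = r₂ω₂ sin(θ₂−θ₃) / [r₄ sin(θ₄−θ₃)].
Numerator sine = +0.52992; denominator sine = -0.65738.
Result = 0.0223·8.43·(+0.52992) / (0.0781·(-0.65738)) = -1.9403 rad/s; magnitude 1.9403 rad/s.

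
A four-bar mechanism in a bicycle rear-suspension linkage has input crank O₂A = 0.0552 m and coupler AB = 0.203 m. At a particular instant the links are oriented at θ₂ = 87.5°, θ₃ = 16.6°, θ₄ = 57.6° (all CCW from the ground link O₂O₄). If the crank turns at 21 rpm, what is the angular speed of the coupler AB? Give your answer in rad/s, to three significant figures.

ω₂ = 2.199 rad/s (from 21 rpm).
Differentiating the loop-closure r₂e^{iθ₂}+r₃e^{iθ₃}=r₁+r₄e^{iθ₄} gives r₂ω₂e^{iθ₂}+r₃ω₃e^{iθ₃}=r₄ω₄e^{iθ₄}.
Eliminating the other unknown: ω₃ = r₂ω₂ sin(θ₄−θ₂) / [r₃ sin(θ₃−θ₄)].
Numerator sine = -0.49849; denominator sine = -0.65606.
Result = 0.0552·2.199·(-0.49849) / (0.203·(-0.65606)) = +0.45436 rad/s; magnitude 0.45436 rad/s.

0.454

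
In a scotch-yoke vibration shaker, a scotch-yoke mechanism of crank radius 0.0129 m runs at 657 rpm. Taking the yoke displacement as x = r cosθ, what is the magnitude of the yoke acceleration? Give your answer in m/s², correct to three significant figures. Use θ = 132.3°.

ω = 68.8 rad/s (from 657 rpm).
x = r cosθ ⇒ ẍ = −rω² cosθ (ω constant).
|a| = rω²|cosθ| = 0.0129·(68.8)²·|cos 132.3°| = 41.096 m/s².

41.1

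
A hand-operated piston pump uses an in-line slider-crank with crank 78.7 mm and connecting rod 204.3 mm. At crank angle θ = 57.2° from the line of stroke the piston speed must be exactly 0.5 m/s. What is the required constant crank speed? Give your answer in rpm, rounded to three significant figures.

59.1

For an in-line slider-crank, |v_piston| = rω|sinθ|·[1 + r cosθ/√(L² − r² sin²θ)].
With r = 0.0787 m, L = 0.2043 m, θ = 57.2°: the bracketed kinematic factor |dx/dθ| = 0.080743 m.
ω = v/|dx/dθ| = 0.5/0.080743 = 6.1925 rad/s.
N = 60ω/(2π) = 59.134 rpm.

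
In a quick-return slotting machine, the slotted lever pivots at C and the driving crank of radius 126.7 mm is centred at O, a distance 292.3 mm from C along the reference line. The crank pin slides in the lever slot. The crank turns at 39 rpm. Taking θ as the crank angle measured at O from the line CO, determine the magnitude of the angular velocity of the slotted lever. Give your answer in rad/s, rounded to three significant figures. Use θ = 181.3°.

3.12

ω = 4.084 rad/s (from 39 rpm).
Crank pin A relative to C: A = (d + r cosθ, r sinθ); lever angle φ = atan2(r sinθ, d + r cosθ).
Differentiating tanφ: φ̇ = rω(d cosθ + r)/(d² + r² + 2dr cosθ).
d² + r² + 2dr cosθ = |CA|² = 0.0274424 m²;  d cosθ + r = -0.16552 m.
|ω_lever| = |0.1267·4.084·-0.16552| / 0.0274424 = 3.1211 rad/s.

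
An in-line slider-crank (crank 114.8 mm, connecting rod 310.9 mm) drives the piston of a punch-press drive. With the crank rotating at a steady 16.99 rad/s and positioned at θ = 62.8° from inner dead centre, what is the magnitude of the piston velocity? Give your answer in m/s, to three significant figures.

ω = 16.99 rad/s
For an in-line slider-crank, x = r cosθ + √(L² − r² sin²θ), so v = −rω sinθ·[1 + r cosθ/√(L² − r² sin²θ)].
With r = 0.1148 m, L = 0.3109 m, θ = 62.8°: √(L² − r² sin²θ) = 0.29366 m.
v = −0.1148·16.99·0.88942·[1 + 0.1148·0.45710/0.29366] = -2.0448 m/s.
|v| = 2.0448 m/s.

2.04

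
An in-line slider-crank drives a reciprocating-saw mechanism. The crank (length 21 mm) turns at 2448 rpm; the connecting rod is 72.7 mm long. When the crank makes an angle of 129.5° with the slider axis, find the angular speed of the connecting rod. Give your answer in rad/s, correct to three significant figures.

ω = 256.4 rad/s (converted from 2448 rpm).
The rod makes angle φ with the slider axis where L sinφ = r sinθ; differentiating, L cosφ·φ̇ = r ω cosθ.
L cosφ = √(L² − r² sin²θ) = 0.070871 m.
|ω_rod| = r ω |cosθ| / √(L² − r² sin²θ) = 0.021·256.4·0.63608/0.070871 = 48.317 rad/s.

48.3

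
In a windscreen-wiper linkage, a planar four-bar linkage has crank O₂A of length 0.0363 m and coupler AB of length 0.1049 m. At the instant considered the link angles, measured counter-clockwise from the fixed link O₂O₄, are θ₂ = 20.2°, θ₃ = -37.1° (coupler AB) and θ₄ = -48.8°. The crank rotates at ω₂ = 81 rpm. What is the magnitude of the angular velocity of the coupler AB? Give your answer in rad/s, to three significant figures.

13.5

ω₂ = 8.482 rad/s (from 81 rpm).
Differentiating the loop-closure r₂e^{iθ₂}+r₃e^{iθ₃}=r₁+r₄e^{iθ₄} gives r₂ω₂e^{iθ₂}+r₃ω₃e^{iθ₃}=r₄ω₄e^{iθ₄}.
Eliminating the other unknown: ω₃ = r₂ω₂ sin(θ₄−θ₂) / [r₃ sin(θ₃−θ₄)].
Numerator sine = -0.93358; denominator sine = +0.20279.
Result = 0.0363·8.482·(-0.93358) / (0.1049·(+0.20279)) = -13.513 rad/s; magnitude 13.513 rad/s.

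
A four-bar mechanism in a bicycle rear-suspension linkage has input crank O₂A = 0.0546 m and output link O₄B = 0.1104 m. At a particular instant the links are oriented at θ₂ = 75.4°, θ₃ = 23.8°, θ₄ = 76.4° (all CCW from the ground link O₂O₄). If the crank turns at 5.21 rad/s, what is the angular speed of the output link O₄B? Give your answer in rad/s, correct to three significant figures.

2.54

ω₂ = 5.21 rad/s
Differentiating the loop-closure r₂e^{iθ₂}+r₃e^{iθ₃}=r₁+r₄e^{iθ₄} gives r₂ω₂e^{iθ₂}+r₃ω₃e^{iθ₃}=r₄ω₄e^{iθ₄}.
Eliminating the other unknown: ω₄ = r₂ω₂ sin(θ₂−θ₃) / [r₄ sin(θ₄−θ₃)].
Numerator sine = +0.78369; denominator sine = +0.79441.
Result = 0.0546·5.21·(+0.78369) / (0.1104·(+0.79441)) = +2.5419 rad/s; magnitude 2.5419 rad/s.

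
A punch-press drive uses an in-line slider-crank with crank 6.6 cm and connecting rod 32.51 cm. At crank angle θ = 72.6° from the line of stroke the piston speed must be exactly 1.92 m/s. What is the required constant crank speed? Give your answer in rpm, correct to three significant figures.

274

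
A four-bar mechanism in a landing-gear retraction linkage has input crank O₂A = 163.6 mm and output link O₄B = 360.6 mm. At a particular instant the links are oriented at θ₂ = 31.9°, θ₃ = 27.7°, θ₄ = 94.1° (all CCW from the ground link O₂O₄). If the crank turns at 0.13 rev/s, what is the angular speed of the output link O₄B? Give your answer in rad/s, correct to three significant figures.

ω₂ = 0.8168 rad/s (from 0.13 rev/s).
Differentiating the loop-closure r₂e^{iθ₂}+r₃e^{iθ₃}=r₁+r₄e^{iθ₄} gives r₂ω₂e^{iθ₂}+r₃ω₃e^{iθ₃}=r₄ω₄e^{iθ₄}.
Eliminating the other unknown: ω₄ = r₂ω₂ sin(θ₂−θ₃) / [r₄ sin(θ₄−θ₃)].
Numerator sine = +0.07324; denominator sine = +0.91636.
Result = 0.1636·0.8168·(+0.07324) / (0.3606·(+0.91636)) = +0.029618 rad/s; magnitude 0.029618 rad/s.

0.0296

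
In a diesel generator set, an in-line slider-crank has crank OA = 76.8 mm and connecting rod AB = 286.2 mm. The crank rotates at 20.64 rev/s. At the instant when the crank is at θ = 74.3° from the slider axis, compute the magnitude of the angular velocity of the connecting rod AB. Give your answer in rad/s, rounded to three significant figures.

9.75

ω = 129.7 rad/s (converted from 20.64 rev/s).
The rod makes angle φ with the slider axis where L sinφ = r sinθ; differentiating, L cosφ·φ̇ = r ω cosθ.
L cosφ = √(L² − r² sin²θ) = 0.27649 m.
|ω_rod| = r ω |cosθ| / √(L² − r² sin²θ) = 0.0768·129.7·0.27060/0.27649 = 9.7478 rad/s.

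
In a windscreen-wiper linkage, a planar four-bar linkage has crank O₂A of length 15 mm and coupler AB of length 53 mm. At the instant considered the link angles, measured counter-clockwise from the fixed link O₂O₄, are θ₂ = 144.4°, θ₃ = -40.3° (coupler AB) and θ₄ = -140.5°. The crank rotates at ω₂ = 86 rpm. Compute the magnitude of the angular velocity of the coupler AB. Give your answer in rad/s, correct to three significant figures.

ω₂ = 9.006 rad/s (from 86 rpm).
Differentiating the loop-closure r₂e^{iθ₂}+r₃e^{iθ₃}=r₁+r₄e^{iθ₄} gives r₂ω₂e^{iθ₂}+r₃ω₃e^{iθ₃}=r₄ω₄e^{iθ₄}.
Eliminating the other unknown: ω₃ = r₂ω₂ sin(θ₄−θ₂) / [r₃ sin(θ₃−θ₄)].
Numerator sine = +0.96638; denominator sine = +0.98420.
Result = 0.015·9.006·(+0.96638) / (0.053·(+0.98420)) = +2.5027 rad/s; magnitude 2.5027 rad/s.

2.50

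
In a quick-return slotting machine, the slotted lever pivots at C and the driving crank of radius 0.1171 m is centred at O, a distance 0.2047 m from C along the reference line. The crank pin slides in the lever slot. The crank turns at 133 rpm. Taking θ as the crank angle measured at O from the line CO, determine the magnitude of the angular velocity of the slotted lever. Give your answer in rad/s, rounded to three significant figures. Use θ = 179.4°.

ω = 13.93 rad/s (from 133 rpm).
Crank pin A relative to C: A = (d + r cosθ, r sinθ); lever angle φ = atan2(r sinθ, d + r cosθ).
Differentiating tanφ: φ̇ = rω(d cosθ + r)/(d² + r² + 2dr cosθ).
d² + r² + 2dr cosθ = |CA|² = 0.00767639 m²;  d cosθ + r = -0.087589 m.
|ω_lever| = |0.1171·13.93·-0.087589| / 0.00767639 = 18.609 rad/s.

18.6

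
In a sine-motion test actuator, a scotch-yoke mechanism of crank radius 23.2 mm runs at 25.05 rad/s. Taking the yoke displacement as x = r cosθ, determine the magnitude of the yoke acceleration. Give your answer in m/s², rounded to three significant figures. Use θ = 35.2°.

ω = 25.05 rad/s
x = r cosθ ⇒ ẍ = −rω² cosθ (ω constant).
|a| = rω²|cosθ| = 0.0232·(25.05)²·|cos 35.2°| = 11.896 m/s².

11.9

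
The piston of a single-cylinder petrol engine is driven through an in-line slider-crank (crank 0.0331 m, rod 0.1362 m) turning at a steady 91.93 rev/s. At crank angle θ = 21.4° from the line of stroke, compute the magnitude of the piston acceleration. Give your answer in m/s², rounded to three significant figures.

ω = 2π·91.9 = 577.6 rad/s
x(θ) = r cosθ + √(L² − r² sin²θ); with ω constant, a = ω²·d²x/dθ².
d²x/dθ² = −r cosθ − r²(cos2θ)/√u − r⁴ sin²2θ/(4u^{3/2}),  u = L² − r² sin²θ = 0.0184046 m².
Substituting r = 0.0331 m, L = 0.1362 m, θ = 21.4°: d²x/dθ² = -0.036799 m.
a = ω²·d²x/dθ² = (577.6)²·(-0.036799) = -12278 m/s²;  |a| = 12278 m/s².

12300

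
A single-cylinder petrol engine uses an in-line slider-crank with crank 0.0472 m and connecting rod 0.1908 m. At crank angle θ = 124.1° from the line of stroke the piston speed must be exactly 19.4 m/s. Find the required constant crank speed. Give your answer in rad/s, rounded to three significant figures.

578

For an in-line slider-crank, |v_piston| = rω|sinθ|·[1 + r cosθ/√(L² − r² sin²θ)].
With r = 0.0472 m, L = 0.1908 m, θ = 124.1°: the bracketed kinematic factor |dx/dθ| = 0.033546 m.
ω = v/|dx/dθ| = 19.4/0.033546 = 578.3 rad/s.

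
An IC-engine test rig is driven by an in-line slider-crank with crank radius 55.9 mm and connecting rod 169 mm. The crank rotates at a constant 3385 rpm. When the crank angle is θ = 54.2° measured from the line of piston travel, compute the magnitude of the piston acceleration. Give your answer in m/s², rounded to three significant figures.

3410

ω = 2π·3385/60 = 354.5 rad/s
x(θ) = r cosθ + √(L² − r² sin²θ); with ω constant, a = ω²·d²x/dθ².
d²x/dθ² = −r cosθ − r²(cos2θ)/√u − r⁴ sin²2θ/(4u^{3/2}),  u = L² − r² sin²θ = 0.0265054 m².
Substituting r = 0.0559 m, L = 0.169 m, θ = 54.2°: d²x/dθ² = -0.02715 m.
a = ω²·d²x/dθ² = (354.5)²·(-0.02715) = -3411.5 m/s²;  |a| = 3411.5 m/s².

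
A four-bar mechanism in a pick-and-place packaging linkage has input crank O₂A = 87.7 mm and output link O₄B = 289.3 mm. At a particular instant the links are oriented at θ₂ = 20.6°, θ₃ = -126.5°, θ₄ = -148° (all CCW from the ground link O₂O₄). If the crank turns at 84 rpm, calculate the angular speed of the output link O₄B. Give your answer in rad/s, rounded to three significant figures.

ω₂ = 8.796 rad/s (from 84 rpm).
Differentiating the loop-closure r₂e^{iθ₂}+r₃e^{iθ₃}=r₁+r₄e^{iθ₄} gives r₂ω₂e^{iθ₂}+r₃ω₃e^{iθ₃}=r₄ω₄e^{iθ₄}.
Eliminating the other unknown: ω₄ = r₂ω₂ sin(θ₂−θ₃) / [r₄ sin(θ₄−θ₃)].
Numerator sine = +0.54317; denominator sine = -0.36650.
Result = 0.0877·8.796·(+0.54317) / (0.2893·(-0.36650)) = -3.9521 rad/s; magnitude 3.9521 rad/s.

3.95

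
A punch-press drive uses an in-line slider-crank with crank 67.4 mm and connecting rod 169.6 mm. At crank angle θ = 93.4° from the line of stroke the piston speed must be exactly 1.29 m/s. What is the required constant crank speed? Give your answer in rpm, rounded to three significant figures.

188

For an in-line slider-crank, |v_piston| = rω|sinθ|·[1 + r cosθ/√(L² − r² sin²θ)].
With r = 0.0674 m, L = 0.1696 m, θ = 93.4°: the bracketed kinematic factor |dx/dθ| = 0.065554 m.
ω = v/|dx/dθ| = 1.29/0.065554 = 19.678 rad/s.
N = 60ω/(2π) = 187.92 rpm.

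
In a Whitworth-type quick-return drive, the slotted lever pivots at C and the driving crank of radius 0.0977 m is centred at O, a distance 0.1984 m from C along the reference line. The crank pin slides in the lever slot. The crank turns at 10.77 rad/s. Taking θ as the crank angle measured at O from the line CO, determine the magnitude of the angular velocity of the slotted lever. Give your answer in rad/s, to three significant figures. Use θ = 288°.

ω = 10.77 rad/s
Crank pin A relative to C: A = (d + r cosθ, r sinθ); lever angle φ = atan2(r sinθ, d + r cosθ).
Differentiating tanφ: φ̇ = rω(d cosθ + r)/(d² + r² + 2dr cosθ).
d² + r² + 2dr cosθ = |CA|² = 0.0608876 m²;  d cosθ + r = +0.15901 m.
|ω_lever| = |0.0977·10.77·+0.15901| / 0.0608876 = 2.7479 rad/s.

2.75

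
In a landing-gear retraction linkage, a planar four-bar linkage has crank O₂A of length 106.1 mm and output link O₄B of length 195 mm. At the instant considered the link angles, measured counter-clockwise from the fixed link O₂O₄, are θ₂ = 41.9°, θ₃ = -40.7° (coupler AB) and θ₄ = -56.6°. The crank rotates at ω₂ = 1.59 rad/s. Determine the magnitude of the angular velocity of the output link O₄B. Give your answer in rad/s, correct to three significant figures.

3.13

ω₂ = 1.59 rad/s
Differentiating the loop-closure r₂e^{iθ₂}+r₃e^{iθ₃}=r₁+r₄e^{iθ₄} gives r₂ω₂e^{iθ₂}+r₃ω₃e^{iθ₃}=r₄ω₄e^{iθ₄}.
Eliminating the other unknown: ω₄ = r₂ω₂ sin(θ₂−θ₃) / [r₄ sin(θ₄−θ₃)].
Numerator sine = +0.99167; denominator sine = -0.27396.
Result = 0.1061·1.59·(+0.99167) / (0.195·(-0.27396)) = -3.1316 rad/s; magnitude 3.1316 rad/s.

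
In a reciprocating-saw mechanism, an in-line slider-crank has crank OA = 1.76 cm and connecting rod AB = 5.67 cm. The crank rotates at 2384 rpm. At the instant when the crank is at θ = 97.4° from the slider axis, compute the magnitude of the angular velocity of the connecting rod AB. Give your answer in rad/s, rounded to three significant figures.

ω = 249.7 rad/s (converted from 2384 rpm).
The rod makes angle φ with the slider axis where L sinφ = r sinθ; differentiating, L cosφ·φ̇ = r ω cosθ.
L cosφ = √(L² − r² sin²θ) = 0.053947 m.
|ω_rod| = r ω |cosθ| / √(L² − r² sin²θ) = 0.0176·249.7·0.12880/0.053947 = 10.49 rad/s.

10.5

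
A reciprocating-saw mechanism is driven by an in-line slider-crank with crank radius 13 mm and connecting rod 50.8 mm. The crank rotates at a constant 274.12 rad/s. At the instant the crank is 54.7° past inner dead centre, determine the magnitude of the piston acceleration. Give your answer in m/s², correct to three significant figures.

483

ω = 274.1 rad/s
x(θ) = r cosθ + √(L² − r² sin²θ); with ω constant, a = ω²·d²x/dθ².
d²x/dθ² = −r cosθ − r²(cos2θ)/√u − r⁴ sin²2θ/(4u^{3/2}),  u = L² − r² sin²θ = 0.00246807 m².
Substituting r = 0.013 m, L = 0.0508 m, θ = 54.7°: d²x/dθ² = -0.006434 m.
a = ω²·d²x/dθ² = (274.1)²·(-0.006434) = -483.46 m/s²;  |a| = 483.46 m/s².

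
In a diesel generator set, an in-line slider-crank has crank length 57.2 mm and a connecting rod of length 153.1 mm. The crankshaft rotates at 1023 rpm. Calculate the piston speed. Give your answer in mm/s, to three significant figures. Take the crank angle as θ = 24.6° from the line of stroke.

3430

ω = 2π·1023/60 = 107.1 rad/s
For an in-line slider-crank, x = r cosθ + √(L² − r² sin²θ), so v = −rω sinθ·[1 + r cosθ/√(L² − r² sin²θ)].
With r = 0.0572 m, L = 0.1531 m, θ = 24.6°: √(L² − r² sin²θ) = 0.15124 m.
v = −0.0572·107.1·0.41628·[1 + 0.0572·0.90924/0.15124] = -3.4281 m/s.
|v| = 3.4281 m/s = 3428.1 mm/s.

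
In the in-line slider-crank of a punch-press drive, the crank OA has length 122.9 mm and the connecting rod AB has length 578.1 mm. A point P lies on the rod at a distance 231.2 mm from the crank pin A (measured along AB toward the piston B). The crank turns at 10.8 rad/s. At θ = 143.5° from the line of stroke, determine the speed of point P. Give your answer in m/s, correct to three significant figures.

ω = 10.8 rad/s.  Crank-pin speed |V_A| = rω = 1.3273 m/s, perpendicular to OA.
Rod angle: sinφ = −(r/L) sinθ ⇒ φ = -7.265°; ω_rod = −rω cosθ/√(L²−r²sin²θ) = +1.8606 rad/s.
V_P = V_A + ω_rod × AP, with AP = 0.2312 m along the rod.
Components: V_Px = −rω sinθ − a·ω_rod·sinφ = -0.73512 m/s;  V_Py = rω cosθ + a·ω_rod·cosφ = -0.64026 m/s.
|V_P| = √(V_Px² + V_Py²) = 0.97485 m/s.

0.975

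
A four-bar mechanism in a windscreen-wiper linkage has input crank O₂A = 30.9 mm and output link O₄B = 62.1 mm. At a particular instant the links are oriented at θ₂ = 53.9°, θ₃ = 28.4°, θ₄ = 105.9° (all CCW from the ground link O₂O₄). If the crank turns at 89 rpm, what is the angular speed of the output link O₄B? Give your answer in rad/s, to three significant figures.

ω₂ = 9.32 rad/s (from 89 rpm).
Differentiating the loop-closure r₂e^{iθ₂}+r₃e^{iθ₃}=r₁+r₄e^{iθ₄} gives r₂ω₂e^{iθ₂}+r₃ω₃e^{iθ₃}=r₄ω₄e^{iθ₄}.
Eliminating the other unknown: ω₄ = r₂ω₂ sin(θ₂−θ₃) / [r₄ sin(θ₄−θ₃)].
Numerator sine = +0.43051; denominator sine = +0.97630.
Result = 0.0309·9.32·(+0.43051) / (0.0621·(+0.97630)) = +2.045 rad/s; magnitude 2.045 rad/s.

2.04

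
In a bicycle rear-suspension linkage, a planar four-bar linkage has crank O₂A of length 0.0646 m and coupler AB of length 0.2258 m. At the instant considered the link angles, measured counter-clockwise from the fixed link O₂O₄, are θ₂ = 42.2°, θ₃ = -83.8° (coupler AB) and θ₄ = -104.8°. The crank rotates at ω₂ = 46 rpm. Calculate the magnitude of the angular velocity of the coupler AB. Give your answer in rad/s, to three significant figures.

2.09

ω₂ = 4.817 rad/s (from 46 rpm).
Differentiating the loop-closure r₂e^{iθ₂}+r₃e^{iθ₃}=r₁+r₄e^{iθ₄} gives r₂ω₂e^{iθ₂}+r₃ω₃e^{iθ₃}=r₄ω₄e^{iθ₄}.
Eliminating the other unknown: ω₃ = r₂ω₂ sin(θ₄−θ₂) / [r₃ sin(θ₃−θ₄)].
Numerator sine = -0.54464; denominator sine = +0.35837.
Result = 0.0646·4.817·(-0.54464) / (0.2258·(+0.35837)) = -2.0945 rad/s; magnitude 2.0945 rad/s.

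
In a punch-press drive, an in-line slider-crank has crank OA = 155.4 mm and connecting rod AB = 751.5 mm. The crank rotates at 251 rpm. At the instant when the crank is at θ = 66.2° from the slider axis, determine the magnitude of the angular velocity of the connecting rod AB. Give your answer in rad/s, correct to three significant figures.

2.23

ω = 26.28 rad/s (converted from 251 rpm).
The rod makes angle φ with the slider axis where L sinφ = r sinθ; differentiating, L cosφ·φ̇ = r ω cosθ.
L cosφ = √(L² − r² sin²θ) = 0.73793 m.
|ω_rod| = r ω |cosθ| / √(L² − r² sin²θ) = 0.1554·26.28·0.40355/0.73793 = 2.2337 rad/s.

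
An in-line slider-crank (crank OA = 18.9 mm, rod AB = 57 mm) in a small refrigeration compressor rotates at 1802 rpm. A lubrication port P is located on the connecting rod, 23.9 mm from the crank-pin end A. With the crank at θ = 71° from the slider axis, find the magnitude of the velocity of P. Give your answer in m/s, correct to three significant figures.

ω = 188.7 rad/s.  Crank-pin speed |V_A| = rω = 3.5665 m/s, perpendicular to OA.
Rod angle: sinφ = −(r/L) sinθ ⇒ φ = -18.271°; ω_rod = −rω cosθ/√(L²−r²sin²θ) = -21.453 rad/s.
V_P = V_A + ω_rod × AP, with AP = 0.0239 m along the rod.
Components: V_Px = −rω sinθ − a·ω_rod·sinφ = -3.533 m/s;  V_Py = rω cosθ + a·ω_rod·cosφ = +0.67428 m/s.
|V_P| = √(V_Px² + V_Py²) = 3.5967 m/s.

3.60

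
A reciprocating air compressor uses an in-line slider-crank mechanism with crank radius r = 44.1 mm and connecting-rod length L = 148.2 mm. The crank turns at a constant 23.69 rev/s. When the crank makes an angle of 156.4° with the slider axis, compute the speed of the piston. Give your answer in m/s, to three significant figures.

ω = 2π·23.7 = 148.8 rad/s
For an in-line slider-crank, x = r cosθ + √(L² − r² sin²θ), so v = −rω sinθ·[1 + r cosθ/√(L² − r² sin²θ)].
With r = 0.0441 m, L = 0.1482 m, θ = 156.4°: √(L² − r² sin²θ) = 0.14714 m.
v = −0.0441·148.8·0.40035·[1 + 0.0441·-0.91636/0.14714] = -1.9062 m/s.
|v| = 1.9062 m/s.

1.91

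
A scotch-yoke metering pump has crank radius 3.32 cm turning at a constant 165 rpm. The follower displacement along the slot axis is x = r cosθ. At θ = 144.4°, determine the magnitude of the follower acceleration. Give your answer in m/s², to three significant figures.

8.06

ω = 17.28 rad/s (from 165 rpm).
x = r cosθ ⇒ ẍ = −rω² cosθ (ω constant).
|a| = rω²|cosθ| = 0.0332·(17.28)²·|cos 144.4°| = 8.0595 m/s².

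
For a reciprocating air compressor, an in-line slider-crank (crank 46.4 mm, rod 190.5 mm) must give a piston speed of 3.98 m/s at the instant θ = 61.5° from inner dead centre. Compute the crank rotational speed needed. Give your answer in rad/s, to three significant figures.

For an in-line slider-crank, |v_piston| = rω|sinθ|·[1 + r cosθ/√(L² − r² sin²θ)].
With r = 0.0464 m, L = 0.1905 m, θ = 61.5°: the bracketed kinematic factor |dx/dθ| = 0.045629 m.
ω = v/|dx/dθ| = 3.98/0.045629 = 87.226 rad/s.

87.2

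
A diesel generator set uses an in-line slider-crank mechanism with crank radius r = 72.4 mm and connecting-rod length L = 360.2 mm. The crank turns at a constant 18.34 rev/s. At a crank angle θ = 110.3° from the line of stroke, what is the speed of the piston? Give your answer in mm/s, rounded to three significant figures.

7270

ω = 2π·18.3 = 115.2 rad/s
For an in-line slider-crank, x = r cosθ + √(L² − r² sin²θ), so v = −rω sinθ·[1 + r cosθ/√(L² − r² sin²θ)].
With r = 0.0724 m, L = 0.3602 m, θ = 110.3°: √(L² − r² sin²θ) = 0.35374 m.
v = −0.0724·115.2·0.93789·[1 + 0.0724·-0.34694/0.35374] = -7.2691 m/s.
|v| = 7.2691 m/s = 7269.1 mm/s.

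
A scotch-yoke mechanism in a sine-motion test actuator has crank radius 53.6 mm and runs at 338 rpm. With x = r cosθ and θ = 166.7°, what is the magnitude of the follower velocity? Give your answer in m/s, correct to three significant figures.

0.436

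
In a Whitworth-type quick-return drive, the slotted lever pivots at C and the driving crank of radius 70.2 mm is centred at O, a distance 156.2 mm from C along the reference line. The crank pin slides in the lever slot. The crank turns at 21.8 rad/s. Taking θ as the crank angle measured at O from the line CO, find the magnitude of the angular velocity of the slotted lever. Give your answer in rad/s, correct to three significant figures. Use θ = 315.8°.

ω = 21.8 rad/s
Crank pin A relative to C: A = (d + r cosθ, r sinθ); lever angle φ = atan2(r sinθ, d + r cosθ).
Differentiating tanφ: φ̇ = rω(d cosθ + r)/(d² + r² + 2dr cosθ).
d² + r² + 2dr cosθ = |CA|² = 0.0450487 m²;  d cosθ + r = +0.18218 m.
|ω_lever| = |0.0702·21.8·+0.18218| / 0.0450487 = 6.1889 rad/s.

6.19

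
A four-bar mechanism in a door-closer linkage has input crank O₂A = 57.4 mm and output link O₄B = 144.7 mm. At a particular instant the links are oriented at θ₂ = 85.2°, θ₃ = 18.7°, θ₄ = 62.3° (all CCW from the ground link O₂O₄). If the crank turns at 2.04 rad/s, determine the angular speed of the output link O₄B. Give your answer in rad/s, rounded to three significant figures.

ω₂ = 2.04 rad/s
Differentiating the loop-closure r₂e^{iθ₂}+r₃e^{iθ₃}=r₁+r₄e^{iθ₄} gives r₂ω₂e^{iθ₂}+r₃ω₃e^{iθ₃}=r₄ω₄e^{iθ₄}.
Eliminating the other unknown: ω₄ = r₂ω₂ sin(θ₂−θ₃) / [r₄ sin(θ₄−θ₃)].
Numerator sine = +0.91706; denominator sine = +0.68962.
Result = 0.0574·2.04·(+0.91706) / (0.1447·(+0.68962)) = +1.0761 rad/s; magnitude 1.0761 rad/s.

1.08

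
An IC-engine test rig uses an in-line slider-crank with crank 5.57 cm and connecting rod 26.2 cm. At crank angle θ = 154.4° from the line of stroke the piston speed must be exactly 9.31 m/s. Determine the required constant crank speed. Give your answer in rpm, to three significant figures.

For an in-line slider-crank, |v_piston| = rω|sinθ|·[1 + r cosθ/√(L² − r² sin²θ)].
With r = 0.0557 m, L = 0.262 m, θ = 154.4°: the bracketed kinematic factor |dx/dθ| = 0.019433 m.
ω = v/|dx/dθ| = 9.31/0.019433 = 479.07 rad/s.
N = 60ω/(2π) = 4574.8 rpm.

4570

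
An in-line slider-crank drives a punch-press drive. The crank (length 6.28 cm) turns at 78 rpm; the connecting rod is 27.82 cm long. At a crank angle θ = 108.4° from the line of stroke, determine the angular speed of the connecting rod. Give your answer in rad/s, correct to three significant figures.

0.596

ω = 8.168 rad/s (converted from 78 rpm).
The rod makes angle φ with the slider axis where L sinφ = r sinθ; differentiating, L cosφ·φ̇ = r ω cosθ.
L cosφ = √(L² − r² sin²θ) = 0.27174 m.
|ω_rod| = r ω |cosθ| / √(L² − r² sin²θ) = 0.0628·8.168·0.31565/0.27174 = 0.59584 rad/s.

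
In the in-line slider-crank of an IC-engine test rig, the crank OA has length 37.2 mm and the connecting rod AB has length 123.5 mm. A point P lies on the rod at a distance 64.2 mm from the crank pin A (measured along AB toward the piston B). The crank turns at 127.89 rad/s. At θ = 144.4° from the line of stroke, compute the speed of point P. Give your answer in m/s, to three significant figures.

3.04

ω = 127.9 rad/s.  Crank-pin speed |V_A| = rω = 4.7575 m/s, perpendicular to OA.
Rod angle: sinφ = −(r/L) sinθ ⇒ φ = -10.099°; ω_rod = −rω cosθ/√(L²−r²sin²θ) = +31.815 rad/s.
V_P = V_A + ω_rod × AP, with AP = 0.0642 m along the rod.
Components: V_Px = −rω sinθ − a·ω_rod·sinφ = -2.4113 m/s;  V_Py = rω cosθ + a·ω_rod·cosφ = -1.8574 m/s.
|V_P| = √(V_Px² + V_Py²) = 3.0438 m/s.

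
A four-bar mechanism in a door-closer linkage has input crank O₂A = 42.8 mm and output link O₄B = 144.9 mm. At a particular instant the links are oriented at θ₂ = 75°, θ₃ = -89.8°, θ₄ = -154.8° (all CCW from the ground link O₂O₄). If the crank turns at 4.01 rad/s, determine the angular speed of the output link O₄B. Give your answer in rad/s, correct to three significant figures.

0.343

ω₂ = 4.01 rad/s
Differentiating the loop-closure r₂e^{iθ₂}+r₃e^{iθ₃}=r₁+r₄e^{iθ₄} gives r₂ω₂e^{iθ₂}+r₃ω₃e^{iθ₃}=r₄ω₄e^{iθ₄}.
Eliminating the other unknown: ω₄ = r₂ω₂ sin(θ₂−θ₃) / [r₄ sin(θ₄−θ₃)].
Numerator sine = +0.26219; denominator sine = -0.90631.
Result = 0.0428·4.01·(+0.26219) / (0.1449·(-0.90631)) = -0.34266 rad/s; magnitude 0.34266 rad/s.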